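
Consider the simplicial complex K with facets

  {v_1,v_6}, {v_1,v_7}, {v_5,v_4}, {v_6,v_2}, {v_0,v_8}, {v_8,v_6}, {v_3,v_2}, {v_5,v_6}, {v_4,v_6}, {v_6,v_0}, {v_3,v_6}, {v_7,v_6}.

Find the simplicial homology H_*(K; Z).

H_0 ≅ Z,  H_1 ≅ Z^4.

Fix the vertex order v_0 < v_1 < v_2 < v_3 < v_4 < v_5 < v_6 < v_7 < v_8 and write every simplex with vertices in increasing order. Then dim K = 1 and the simplices of K are:

  0-simplices (9): [v_0], [v_1], [v_2], [v_3], [v_4], [v_5], [v_6], [v_7], [v_8]
  1-simplices (12): [v_0,v_6], [v_0,v_8], [v_1,v_6], [v_1,v_7], [v_2,v_3], [v_2,v_6], [v_3,v_6], [v_4,v_5], [v_4,v_6], [v_5,v_6], [v_6,v_7], [v_6,v_8]

giving chain groups C_0 ≅ Z^9, C_1 ≅ Z^12.

∂_1: C_1 → C_0 maps an edge to its endpoints' difference, ∂[p,q] = q − p. For instance
  ∂[v_5,v_6] = [v_6] − [v_5].
This gives a 9×12 integer matrix of rank 8; reducing to Smith normal form yields diagonal entries (1,1,1,1,1,1,1,1).

Now H_k = ker ∂_k / im ∂_{k+1}, so:

  H_0: rank C_0 − rank ∂_1 = 9 − 8 = 1, and the invariant factors of ∂_1 are all 1, so H_0 = Z.
  H_1: rank ker ∂_1 − rank ∂_2 = (12 − 8) − 0 = 4, and there is no ∂_2, so H_1 = Z^4.

As a check, the Euler characteristic is 9 − 12 = -3, which agrees with 1 − 4 = -3.
(K is a triangulation of a wedge of 4 circles.)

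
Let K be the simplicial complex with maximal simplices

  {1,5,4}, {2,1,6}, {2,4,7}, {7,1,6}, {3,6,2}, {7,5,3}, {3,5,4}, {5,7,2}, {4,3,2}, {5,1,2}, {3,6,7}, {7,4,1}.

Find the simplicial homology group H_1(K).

H_1 ≅ Z_2.

Order the vertices as 1 < 2 < 3 < 4 < 5 < 6 < 7. Listing each simplex with vertices in this order, K has dimension 2 with simplices:

  0-simplices (7): [1], [2], [3], [4], [5], [6], [7]
  1-simplices (18): [1,2], [1,4], [1,5], [1,6], [1,7], [2,3], [2,4], [2,5], [2,6], [2,7], [3,4], [3,5], [3,6], [3,7], [4,5], [4,7], [5,7], [6,7]
  2-simplices (12): [1,2,5], [1,2,6], [1,4,5], [1,4,7], [1,6,7], [2,3,4], [2,3,6], [2,4,7], [2,5,7], [3,4,5], [3,5,7], [3,6,7]

giving chain groups C_0 ≅ Z^7, C_1 ≅ Z^18, C_2 ≅ Z^12.

∂_1: C_1 → C_0 is given by ∂[p,q] = [q] − [p]. For instance
  ∂[2,4] = [4] − [2].
As a 7×18 matrix over Z this has rank 6, with invariant factors (1,1,1,1,1,1).

Boundary ∂_2: C_2 → C_1 sends each 2-simplex [p,q,r] to [q,r] − [p,r] + [p,q]. For instance
  ∂[2,3,4] = [3,4] − [2,4] + [2,3],
  ∂[3,4,5] = [4,5] − [3,5] + [3,4].
The 18×12 boundary matrix has rank 12 and Smith normal form diag(1,1,1,1,1,1,1,1,1,1,1,2).

Computing H_k = (kernel of ∂_k) / (image of ∂_{k+1}):

  H_1: rank ker ∂_1 − rank ∂_2 = (18 − 6) − 12 = 0, and ∂_2 has invariant factor 2 > 1, so H_1 = Z_2.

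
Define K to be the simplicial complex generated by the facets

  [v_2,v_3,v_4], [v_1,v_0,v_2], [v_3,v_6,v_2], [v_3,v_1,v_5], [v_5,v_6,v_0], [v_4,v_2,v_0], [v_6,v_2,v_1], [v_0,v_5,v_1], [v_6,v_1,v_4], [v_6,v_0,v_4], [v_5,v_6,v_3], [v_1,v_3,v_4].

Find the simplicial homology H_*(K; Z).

Fix the vertex order v_0 < v_1 < v_2 < v_3 < v_4 < v_5 < v_6 and write every simplex with vertices in increasing order. Then dim K = 2 and the simplices of K are:

  0-simplices (7): [v_0], [v_1], [v_2], [v_3], [v_4], [v_5], [v_6]
  1-simplices (18): (18 of them)
  2-simplices (12): (12 of them)

Hence C_0 ≅ Z^7, C_1 ≅ Z^18, C_2 ≅ Z^12.

The boundary map ∂_1: C_1 → C_0 sends each edge [p,q] (with p < q) to q − p. For instance
  ∂[v_0,v_4] = [v_4] − [v_0].
The 7×18 boundary matrix has rank 6 and Smith normal form diag(1,1,1,1,1,1).

The boundary map ∂_2: C_2 → C_1 sends each 2-simplex [p,q,r] to [q,r] − [p,r] + [p,q]. For instance
  ∂[v_0,v_1,v_2] = [v_1,v_2] − [v_0,v_2] + [v_0,v_1],
  ∂[v_1,v_2,v_6] = [v_2,v_6] − [v_1,v_6] + [v_1,v_2].
This gives a 18×12 integer matrix of rank 12; reducing to Smith normal form yields diagonal entries (1,1,1,1,1,1,1,1,1,1,1,2).

Reading off H_k = ker ∂_k / im ∂_{k+1}:

  H_0: rank C_0 − rank ∂_1 = 7 − 6 = 1, and the invariant factors of ∂_1 are all 1, so H_0 = Z.
  H_1: rank ker ∂_1 − rank ∂_2 = (18 − 6) − 12 = 0, and ∂_2 has invariant factor 2 > 1, so H_1 = Z/2Z.
  H_2: rank ker ∂_2 − rank ∂_3 = (12 − 12) − 0 = 0, and there is no ∂_3, so H_2 = 0.

As a check, the Euler characteristic is 7 − 18 + 12 = 1, which agrees with 1 − 0 + 0 = 1.
(K is a triangulation of the real projective plane RP^2.)

H_0 = Z,  H_1 = Z/2Z,  H_2 = 0.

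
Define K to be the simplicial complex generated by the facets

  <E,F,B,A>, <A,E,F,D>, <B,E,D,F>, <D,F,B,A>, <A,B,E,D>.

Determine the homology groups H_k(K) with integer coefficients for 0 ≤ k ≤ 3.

H_0 ≅ Z,  H_1 = 0,  H_2 = 0,  H_3 ≅ Z.

We work with the vertex ordering A < B < D < E < F. The simplices of K, each written with vertices in increasing order, are:

  0-simplices (5): A, B, D, E, F
  1-simplices (10): AB, AD, AE, AF, BD, BE, BF, DE, DF, EF
  2-simplices (10): ABD, ABE, ABF, ADE, ADF, AEF, BDE, BDF, BEF, DEF
  3-simplices (5): ABDE, ABDF, ABEF, ADEF, BDEF

Hence C_0 ≅ Z^5, C_1 ≅ Z^10, C_2 ≅ Z^10, C_3 ≅ Z^5.

∂_1: C_1 → C_0 sends each edge [p,q] (with p < q) to q − p. For instance
  ∂AF = F − A.
As a 5×10 matrix over Z this has rank 4, with invariant factors (1,1,1,1).

Boundary ∂_2: C_2 → C_1 acts by ∂[p,q,r] = [q,r] − [p,r] + [p,q]. For instance
  ∂DEF = EF − DF + DE,
  ∂BDE = DE − BE + BD.
The 10×10 boundary matrix has rank 6 and Smith normal form diag(1,1,1,1,1,1).

Boundary ∂_3: C_3 → C_2 sends each 3-simplex σ to the alternating sum Σ_i (−1)^i (σ with its i-th vertex removed). For instance
  ∂BDEF = DEF − BEF + BDF − BDE,
  ∂ADEF = DEF − AEF + ADF − ADE.
As a 10×5 matrix over Z this has rank 4, with invariant factors (1,1,1,1).

Computing H_k = (kernel of ∂_k) / (image of ∂_{k+1}):

  H_0: rank C_0 − rank ∂_1 = 5 − 4 = 1, and the invariant factors of ∂_1 are all 1, so H_0 = Z.
  H_1: rank ker ∂_1 − rank ∂_2 = (10 − 4) − 6 = 0, and the invariant factors of ∂_2 are all 1, so H_1 = 0.
  H_2: rank ker ∂_2 − rank ∂_3 = (10 − 6) − 4 = 0, and the invariant factors of ∂_3 are all 1, so H_2 = 0.
  H_3: rank ker ∂_3 − rank ∂_4 = (5 − 4) − 0 = 1, and there is no ∂_4, so H_3 = Z.

(K is a triangulation of the 3-sphere S^3.)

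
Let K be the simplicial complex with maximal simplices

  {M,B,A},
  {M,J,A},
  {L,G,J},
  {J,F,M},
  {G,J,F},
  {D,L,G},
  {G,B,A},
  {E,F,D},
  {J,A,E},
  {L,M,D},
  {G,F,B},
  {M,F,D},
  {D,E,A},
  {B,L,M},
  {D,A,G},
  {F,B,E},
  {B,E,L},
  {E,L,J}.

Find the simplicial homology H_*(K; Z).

We work with the vertex ordering A < B < D < E < F < G < J < L < M. The simplices of K, each written with vertices in increasing order, are:

  0-simplices (9): A, B, D, E, F, G, J, L, M
  1-simplices (27): AB, AD, AE, AG, AJ, AM, BE, BF, BG, BL, BM, DE, DF, DG, DL, DM, EF, EJ, EL, FG, FJ, FM, GJ, GL, JL, JM, LM
  2-simplices (18): ABG, ABM, ADE, ADG, AEJ, AJM, BEF, BEL, BFG, BLM, DEF, DFM, DGL, DLM, EJL, FGJ, FJM, GJL

giving chain groups C_0 ≅ Z^9, C_1 ≅ Z^27, C_2 ≅ Z^18.

The boundary map ∂_1: C_1 → C_0 sends each edge [p,q] (with p < q) to q − p.
This gives a 9×27 integer matrix of rank 8; reducing to Smith normal form yields diagonal entries (1,1,1,1,1,1,1,1).

Boundary ∂_2: C_2 → C_1 sends each 2-simplex [p,q,r] to [q,r] − [p,r] + [p,q]. For instance
  ∂AJM = JM − AM + AJ,
  ∂ABG = BG − AG + AB.
As a 27×18 matrix over Z this has rank 17, with invariant factors (1,1,1,1,1,1,1,1,1,1,1,1,1,1,1,1,1).

From H_k ≅ ker(∂_k) / im(∂_{k+1}) we obtain:

  H_0: rank C_0 − rank ∂_1 = 9 − 8 = 1, and the invariant factors of ∂_1 are all 1, so H_0 ≅ Z.
  H_1: rank ker ∂_1 − rank ∂_2 = (27 − 8) − 17 = 2, and the invariant factors of ∂_2 are all 1, so H_1 ≅ Z^2.
  H_2: rank ker ∂_2 − rank ∂_3 = (18 − 17) − 0 = 1, and there is no ∂_3, so H_2 ≅ Z.

(K is a triangulation of the torus T^2.)

H_0 ≅ Z,  H_1 ≅ Z^2,  H_2 ≅ Z.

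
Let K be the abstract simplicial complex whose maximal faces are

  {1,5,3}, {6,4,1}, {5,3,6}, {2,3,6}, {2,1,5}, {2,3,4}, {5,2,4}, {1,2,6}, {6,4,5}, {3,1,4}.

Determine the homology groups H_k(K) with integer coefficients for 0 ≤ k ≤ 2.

Take the total order 1 < 2 < 3 < 4 < 5 < 6 on the vertex set. Then K (dimension 2) consists of the simplices:

  0-simplices (6): [1], [2], [3], [4], [5], [6]
  1-simplices (15): [1,2], [1,3], [1,4], [1,5], [1,6], [2,3], [2,4], [2,5], [2,6], [3,4], [3,5], [3,6], [4,5], [4,6], [5,6]
  2-simplices (10): [1,2,5], [1,2,6], [1,3,4], [1,3,5], [1,4,6], [2,3,4], [2,3,6], [2,4,5], [3,5,6], [4,5,6]

Hence C_0 ≅ Z^6, C_1 ≅ Z^15, C_2 ≅ Z^10.

Boundary ∂_1: C_1 → C_0 is given by ∂[p,q] = [q] − [p].
The 6×15 boundary matrix has rank 5 and Smith normal form diag(1,1,1,1,1).

∂_2: C_2 → C_1 maps a triangle to the signed sum of its edges. For instance
  ∂[2,3,6] = [3,6] − [2,6] + [2,3],
  ∂[2,3,4] = [3,4] − [2,4] + [2,3].
This gives a 15×10 integer matrix of rank 10; reducing to Smith normal form yields diagonal entries (1,1,1,1,1,1,1,1,1,2).

Computing H_k = (kernel of ∂_k) / (image of ∂_{k+1}):

  H_0: rank C_0 − rank ∂_1 = 6 − 5 = 1, and the invariant factors of ∂_1 are all 1, so H_0 ≅ Z.
  H_1: rank ker ∂_1 − rank ∂_2 = (15 − 5) − 10 = 0, and ∂_2 has invariant factor 2 > 1, so H_1 ≅ Z/2.
  H_2: rank ker ∂_2 − rank ∂_3 = (10 − 10) − 0 = 0, and there is no ∂_3, so H_2 ≅ 0.

H_0 = Z,  H_1 = Z/2,  H_2 = 0.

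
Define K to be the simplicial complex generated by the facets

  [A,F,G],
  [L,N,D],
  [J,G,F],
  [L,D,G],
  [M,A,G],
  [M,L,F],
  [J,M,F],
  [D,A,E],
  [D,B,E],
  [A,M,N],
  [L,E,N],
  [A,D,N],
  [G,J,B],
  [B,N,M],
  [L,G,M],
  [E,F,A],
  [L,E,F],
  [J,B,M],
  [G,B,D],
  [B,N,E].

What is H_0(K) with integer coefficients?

Take the total order A < B < D < E < F < G < J < L < M < N on the vertex set. Then K (dimension 2) consists of the simplices:

  0-simplices (10): A, B, D, E, F, G, J, L, M, N
  1-simplices (30): AD, AE, AF, AG, AM, AN, BD, BE, BG, BJ, BM, BN, DE, DG, DL, DN, EF, EL, EN, FG, FJ, FL, FM, GJ, GL, GM, JM, LM, LN, MN
  2-simplices (20): ADE, ADN, AEF, AFG, AGM, AMN, BDE, BDG, BEN, BGJ, BJM, BMN, DGL, DLN, EFL, ELN, FGJ, FJM, FLM, GLM

giving chain groups C_0 ≅ Z^10, C_1 ≅ Z^30, C_2 ≅ Z^20.

∂_1: C_1 → C_0 sends each edge [p,q] (with p < q) to q − p.
This gives a 10×30 integer matrix of rank 9; reducing to Smith normal form yields diagonal entries (1,1,1,1,1,1,1,1,1).

The boundary map ∂_2: C_2 → C_1 maps a triangle to the signed sum of its edges. For instance
  ∂BDG = DG − BG + BD,
  ∂FGJ = GJ − FJ + FG.
This gives a 30×20 integer matrix of rank 20; reducing to Smith normal form yields diagonal entries (1,1,1,1,1,1,1,1,1,1,1,1,1,1,1,1,1,1,1,2).

Computing H_k = (kernel of ∂_k) / (image of ∂_{k+1}):

  H_0: rank C_0 − rank ∂_1 = 10 − 9 = 1, and the invariant factors of ∂_1 are all 1, so H_0 = Z.

(K is a triangulation of the Klein bottle.)

H_0 ≅ Z.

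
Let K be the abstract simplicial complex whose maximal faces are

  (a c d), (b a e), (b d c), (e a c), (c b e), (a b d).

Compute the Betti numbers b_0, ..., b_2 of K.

b_0 = 1, b_1 = 0, b_2 = 1.

Take the total order a < b < c < d < e on the vertex set. Then K (dimension 2) consists of the simplices:

  0-simplices (5): a, b, c, d, e
  1-simplices (9): ab, ac, ad, ae, bc, bd, be, cd, ce
  2-simplices (6): abd, abe, acd, ace, bcd, bce

giving chain groups C_0 ≅ Z^5, C_1 ≅ Z^9, C_2 ≅ Z^6.

The boundary map ∂_1: C_1 → C_0 is given by ∂[p,q] = [q] − [p].
The 5×9 boundary matrix has rank 4 and Smith normal form diag(1,1,1,1).

∂_2: C_2 → C_1 sends each 2-simplex [p,q,r] to [q,r] − [p,r] + [p,q]. For instance
  ∂bce = ce − be + bc,
  ∂ace = ce − ae + ac.
As a 9×6 matrix over Z this has rank 5, with invariant factors (1,1,1,1,1).

Now H_k = ker ∂_k / im ∂_{k+1}, so:

  H_0: rank C_0 − rank ∂_1 = 5 − 4 = 1, and the invariant factors of ∂_1 are all 1, so H_0 ≅ Z.
  H_1: rank ker ∂_1 − rank ∂_2 = (9 − 4) − 5 = 0, and the invariant factors of ∂_2 are all 1, so H_1 ≅ 0.
  H_2: rank ker ∂_2 − rank ∂_3 = (6 − 5) − 0 = 1, and there is no ∂_3, so H_2 ≅ Z.

As a check, the Euler characteristic is 5 − 9 + 6 = 2, which agrees with 1 − 0 + 1 = 2.

Hence the Betti numbers are b_0 = 1, b_1 = 0, b_2 = 1.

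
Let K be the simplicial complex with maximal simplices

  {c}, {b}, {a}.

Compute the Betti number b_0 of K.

b_0 = 3.

We work with the vertex ordering a < b < c. The simplices of K, each written with vertices in increasing order, are:

  0-simplices (3): a, b, c

giving chain groups C_0 ≅ Z^3.

Now H_k = ker ∂_k / im ∂_{k+1}, so:

  H_0: rank C_0 − rank ∂_1 = 3 − 0 = 3, and there is no ∂_1, so H_0 ≅ Z^3.

Hence the Betti numbers are b_0 = 3.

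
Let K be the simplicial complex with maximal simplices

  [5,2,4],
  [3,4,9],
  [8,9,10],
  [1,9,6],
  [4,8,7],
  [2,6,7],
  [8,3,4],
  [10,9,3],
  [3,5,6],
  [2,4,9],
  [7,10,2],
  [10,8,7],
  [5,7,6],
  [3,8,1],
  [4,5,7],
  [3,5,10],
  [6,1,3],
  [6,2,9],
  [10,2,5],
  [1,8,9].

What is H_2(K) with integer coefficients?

H_2 ≅ 0.

Order the vertices as 1 < 2 < 3 < 4 < 5 < 6 < 7 < 8 < 9 < 10. Listing each simplex with vertices in this order, K has dimension 2 with simplices:

  0-simplices (10): [1], [2], [3], [4], [5], [6], [7], [8], [9], [10]
  1-simplices (30): (30 of them)
  2-simplices (20): (20 of them)

so the chain groups are C_0 ≅ Z^10, C_1 ≅ Z^30, C_2 ≅ Z^20.

Boundary ∂_1: C_1 → C_0 sends each edge [p,q] (with p < q) to q − p.
As a 10×30 matrix over Z this has rank 9, with invariant factors (1,1,1,1,1,1,1,1,1).

∂_2: C_2 → C_1 maps a triangle to the signed sum of its edges. For instance
  ∂[2,4,5] = [4,5] − [2,5] + [2,4],
  ∂[4,5,7] = [5,7] − [4,7] + [4,5].
This gives a 30×20 integer matrix of rank 20; reducing to Smith normal form yields diagonal entries (1,1,1,1,1,1,1,1,1,1,1,1,1,1,1,1,1,1,1,2).

Now H_k = ker ∂_k / im ∂_{k+1}, so:

  H_2: rank ker ∂_2 − rank ∂_3 = (20 − 20) − 0 = 0, and there is no ∂_3, so H_2 ≅ 0.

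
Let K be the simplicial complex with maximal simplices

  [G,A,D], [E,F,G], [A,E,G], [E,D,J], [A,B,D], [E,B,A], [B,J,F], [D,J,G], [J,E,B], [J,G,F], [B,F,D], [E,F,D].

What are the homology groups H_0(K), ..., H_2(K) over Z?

H_0 = Z,  H_1 = Z/2Z,  H_2 = 0.

Take the total order A < B < D < E < F < G < J on the vertex set. Then K (dimension 2) consists of the simplices:

  0-simplices (7): A, B, D, E, F, G, J
  1-simplices (18): AB, AD, AE, AG, BD, BE, BF, BJ, DE, DF, DG, DJ, EF, EG, EJ, FG, FJ, GJ
  2-simplices (12): ABD, ABE, ADG, AEG, BDF, BEJ, BFJ, DEF, DEJ, DGJ, EFG, FGJ

so the chain groups are C_0 ≅ Z^7, C_1 ≅ Z^18, C_2 ≅ Z^12.

∂_1: C_1 → C_0 is given by ∂[p,q] = [q] − [p]. For instance
  ∂DF = F − D.
As a 7×18 matrix over Z this has rank 6, with invariant factors (1,1,1,1,1,1).

∂_2: C_2 → C_1 maps a triangle to the signed sum of its edges. For instance
  ∂EFG = FG − EG + EF,
  ∂FGJ = GJ − FJ + FG.
The resulting 18×12 matrix has rank 12, and its Smith normal form has invariant factors (1,1,1,1,1,1,1,1,1,1,1,2).

Now H_k = ker ∂_k / im ∂_{k+1}, so:

  H_0: rank C_0 − rank ∂_1 = 7 − 6 = 1, and the invariant factors of ∂_1 are all 1, so H_0 = Z.
  H_1: rank ker ∂_1 − rank ∂_2 = (18 − 6) − 12 = 0, and ∂_2 has invariant factor 2 > 1, so H_1 = Z/2Z.
  H_2: rank ker ∂_2 − rank ∂_3 = (12 − 12) − 0 = 0, and there is no ∂_3, so H_2 = 0.

As a check, the Euler characteristic is 7 − 18 + 12 = 1, which agrees with 1 − 0 + 0 = 1.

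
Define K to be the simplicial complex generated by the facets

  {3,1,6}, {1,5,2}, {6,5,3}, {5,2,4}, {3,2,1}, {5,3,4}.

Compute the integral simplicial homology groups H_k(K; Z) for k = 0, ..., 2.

Fix the vertex order 1 < 2 < 3 < 4 < 5 < 6 and write every simplex with vertices in increasing order. Then dim K = 2 and the simplices of K are:

  0-simplices (6): [1], [2], [3], [4], [5], [6]
  1-simplices (12): [1,2], [1,3], [1,5], [1,6], [2,3], [2,4], [2,5], [3,4], [3,5], [3,6], [4,5], [5,6]
  2-simplices (6): [1,2,3], [1,2,5], [1,3,6], [2,4,5], [3,4,5], [3,5,6]

Hence C_0 ≅ Z^6, C_1 ≅ Z^12, C_2 ≅ Z^6.

∂_1: C_1 → C_0 maps an edge to its endpoints' difference, ∂[p,q] = q − p. For instance
  ∂[2,4] = [4] − [2].
This gives a 6×12 integer matrix of rank 5; reducing to Smith normal form yields diagonal entries (1,1,1,1,1).

Boundary ∂_2: C_2 → C_1 acts by ∂[p,q,r] = [q,r] − [p,r] + [p,q]. For instance
  ∂[3,5,6] = [5,6] − [3,6] + [3,5],
  ∂[1,3,6] = [3,6] − [1,6] + [1,3].
The resulting 12×6 matrix has rank 6, and its Smith normal form has invariant factors (1,1,1,1,1,1).

From H_k ≅ ker(∂_k) / im(∂_{k+1}) we obtain:

  H_0: rank C_0 − rank ∂_1 = 6 − 5 = 1, and the invariant factors of ∂_1 are all 1, so H_0 = Z.
  H_1: rank ker ∂_1 − rank ∂_2 = (12 − 5) − 6 = 1, and the invariant factors of ∂_2 are all 1, so H_1 = Z.
  H_2: rank ker ∂_2 − rank ∂_3 = (6 − 6) − 0 = 0, and there is no ∂_3, so H_2 = 0.

H_0 = Z,  H_1 = Z,  H_2 = 0.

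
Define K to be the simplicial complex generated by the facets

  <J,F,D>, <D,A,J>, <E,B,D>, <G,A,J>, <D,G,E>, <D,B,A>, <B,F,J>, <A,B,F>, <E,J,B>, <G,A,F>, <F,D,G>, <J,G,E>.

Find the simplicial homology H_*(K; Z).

H_0 ≅ Z,  H_1 ≅ Z/2,  H_2 = 0.

Fix the vertex order A < B < D < E < F < G < J and write every simplex with vertices in increasing order. Then dim K = 2 and the simplices of K are:

  0-simplices (7): A, B, D, E, F, G, J
  1-simplices (18): AB, AD, AF, AG, AJ, BD, BE, BF, BJ, DE, DF, DG, DJ, EG, EJ, FG, FJ, GJ
  2-simplices (12): ABD, ABF, ADJ, AFG, AGJ, BDE, BEJ, BFJ, DEG, DFG, DFJ, EGJ

so the chain groups are C_0 ≅ Z^7, C_1 ≅ Z^18, C_2 ≅ Z^12.

∂_1: C_1 → C_0 sends each edge [p,q] (with p < q) to q − p. For instance
  ∂AG = G − A.
This gives a 7×18 integer matrix of rank 6; reducing to Smith normal form yields diagonal entries (1,1,1,1,1,1).

∂_2: C_2 → C_1 acts by ∂[p,q,r] = [q,r] − [p,r] + [p,q]. For instance
  ∂ADJ = DJ − AJ + AD,
  ∂ABD = BD − AD + AB.
As a 18×12 matrix over Z this has rank 12, with invariant factors (1,1,1,1,1,1,1,1,1,1,1,2).

From H_k ≅ ker(∂_k) / im(∂_{k+1}) we obtain:

  H_0: rank C_0 − rank ∂_1 = 7 − 6 = 1, and the invariant factors of ∂_1 are all 1, so H_0 ≅ Z.
  H_1: rank ker ∂_1 − rank ∂_2 = (18 − 6) − 12 = 0, and ∂_2 has invariant factor 2 > 1, so H_1 ≅ Z/2.
  H_2: rank ker ∂_2 − rank ∂_3 = (12 − 12) − 0 = 0, and there is no ∂_3, so H_2 ≅ 0.

As a check, the Euler characteristic is 7 − 18 + 12 = 1, which agrees with 1 − 0 + 0 = 1.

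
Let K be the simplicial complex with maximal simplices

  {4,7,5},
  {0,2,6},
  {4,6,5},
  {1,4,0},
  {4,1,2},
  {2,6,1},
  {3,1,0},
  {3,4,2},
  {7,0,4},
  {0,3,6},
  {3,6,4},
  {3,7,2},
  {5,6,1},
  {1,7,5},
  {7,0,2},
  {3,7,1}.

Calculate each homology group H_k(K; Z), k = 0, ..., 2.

Take the total order 0 < 1 < 2 < 3 < 4 < 5 < 6 < 7 on the vertex set. Then K (dimension 2) consists of the simplices:

  0-simplices (8): [0], [1], [2], [3], [4], [5], [6], [7]
  1-simplices (24): (24 of them)
  2-simplices (16): [0,1,3], [0,1,4], [0,2,6], [0,2,7], [0,3,6], [0,4,7], [1,2,4], [1,2,6], [1,3,7], [1,5,6], [1,5,7], [2,3,4], [2,3,7], [3,4,6], [4,5,6], [4,5,7]

Hence C_0 ≅ Z^8, C_1 ≅ Z^24, C_2 ≅ Z^16.

∂_1: C_1 → C_0 is given by ∂[p,q] = [q] − [p]. For instance
  ∂[1,6] = [6] − [1].
The 8×24 boundary matrix has rank 7 and Smith normal form diag(1,1,1,1,1,1,1).

The boundary map ∂_2: C_2 → C_1 acts by ∂[p,q,r] = [q,r] − [p,r] + [p,q]. For instance
  ∂[1,3,7] = [3,7] − [1,7] + [1,3],
  ∂[0,1,4] = [1,4] − [0,4] + [0,1].
The 24×16 boundary matrix has rank 15 and Smith normal form diag(1,1,1,1,1,1,1,1,1,1,1,1,1,1,1).

Reading off H_k = ker ∂_k / im ∂_{k+1}:

  H_0: rank C_0 − rank ∂_1 = 8 − 7 = 1, and the invariant factors of ∂_1 are all 1, so H_0 = Z.
  H_1: rank ker ∂_1 − rank ∂_2 = (24 − 7) − 15 = 2, and the invariant factors of ∂_2 are all 1, so H_1 = Z^2.
  H_2: rank ker ∂_2 − rank ∂_3 = (16 − 15) − 0 = 1, and there is no ∂_3, so H_2 = Z.

(K is a triangulation of the torus T^2.)

H_0 = Z,  H_1 = Z^2,  H_2 = Z.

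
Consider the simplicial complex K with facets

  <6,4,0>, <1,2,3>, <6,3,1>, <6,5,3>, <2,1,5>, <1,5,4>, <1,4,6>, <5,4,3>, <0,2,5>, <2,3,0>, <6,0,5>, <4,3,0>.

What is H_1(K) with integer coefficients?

We work with the vertex ordering 0 < 1 < 2 < 3 < 4 < 5 < 6. The simplices of K, each written with vertices in increasing order, are:

  0-simplices (7): [0], [1], [2], [3], [4], [5], [6]
  1-simplices (18): [0,2], [0,3], [0,4], [0,5], [0,6], [1,2], [1,3], [1,4], [1,5], [1,6], [2,3], [2,5], [3,4], [3,5], [3,6], [4,5], [4,6], [5,6]
  2-simplices (12): [0,2,3], [0,2,5], [0,3,4], [0,4,6], [0,5,6], [1,2,3], [1,2,5], [1,3,6], [1,4,5], [1,4,6], [3,4,5], [3,5,6]

Hence C_0 ≅ Z^7, C_1 ≅ Z^18, C_2 ≅ Z^12.

∂_1: C_1 → C_0 is given by ∂[p,q] = [q] − [p]. For instance
  ∂[2,3] = [3] − [2].
As a 7×18 matrix over Z this has rank 6, with invariant factors (1,1,1,1,1,1).

∂_2: C_2 → C_1 acts by ∂[p,q,r] = [q,r] − [p,r] + [p,q]. For instance
  ∂[0,2,5] = [2,5] − [0,5] + [0,2],
  ∂[3,5,6] = [5,6] − [3,6] + [3,5].
This gives a 18×12 integer matrix of rank 12; reducing to Smith normal form yields diagonal entries (1,1,1,1,1,1,1,1,1,1,1,2).

From H_k ≅ ker(∂_k) / im(∂_{k+1}) we obtain:

  H_1: rank ker ∂_1 − rank ∂_2 = (18 − 6) − 12 = 0, and ∂_2 has invariant factor 2 > 1, so H_1 = Z/2.

(K is a triangulation of the real projective plane RP^2.)

H_1 ≅ Z/2.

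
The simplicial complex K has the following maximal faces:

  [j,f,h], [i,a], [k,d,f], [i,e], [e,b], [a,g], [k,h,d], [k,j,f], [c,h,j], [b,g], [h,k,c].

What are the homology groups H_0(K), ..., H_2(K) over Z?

We work with the vertex ordering a < b < c < d < e < f < g < h < i < j < k. The simplices of K, each written with vertices in increasing order, are:

  0-simplices (11): a, b, c, d, e, f, g, h, i, j, k
  1-simplices (17): ag, ai, be, bg, ch, cj, ck, df, dh, dk, ei, fh, fj, fk, hj, hk, jk
  2-simplices (6): chj, chk, dfk, dhk, fhj, fjk

giving chain groups C_0 ≅ Z^11, C_1 ≅ Z^17, C_2 ≅ Z^6.

The boundary map ∂_1: C_1 → C_0 is given by ∂[p,q] = [q] − [p].
The 11×17 boundary matrix has rank 9 and Smith normal form diag(1,1,1,1,1,1,1,1,1).

∂_2: C_2 → C_1 sends each 2-simplex [p,q,r] to [q,r] − [p,r] + [p,q]. For instance
  ∂dfk = fk − dk + df,
  ∂dhk = hk − dk + dh.
The resulting 17×6 matrix has rank 6, and its Smith normal form has invariant factors (1,1,1,1,1,1).

Computing H_k = (kernel of ∂_k) / (image of ∂_{k+1}):

  H_0: rank C_0 − rank ∂_1 = 11 − 9 = 2, and the invariant factors of ∂_1 are all 1, so H_0 ≅ Z^2.
  H_1: rank ker ∂_1 − rank ∂_2 = (17 − 9) − 6 = 2, and the invariant factors of ∂_2 are all 1, so H_1 ≅ Z^2.
  H_2: rank ker ∂_2 − rank ∂_3 = (6 − 6) − 0 = 0, and there is no ∂_3, so H_2 ≅ 0.

As a check, the Euler characteristic is 11 − 17 + 6 = 0, which agrees with 2 − 2 + 0 = 0.
(K is a triangulation of the disjoint union of the circle S^1 and the cylinder S^1 x I.)

H_0 ≅ Z^2,  H_1 ≅ Z^2,  H_2 = 0.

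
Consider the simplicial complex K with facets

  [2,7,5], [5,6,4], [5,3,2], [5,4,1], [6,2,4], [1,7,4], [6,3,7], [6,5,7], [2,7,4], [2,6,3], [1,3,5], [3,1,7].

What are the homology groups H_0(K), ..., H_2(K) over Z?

K has 7 vertices, 18 edges, 12 triangles.
rank ∂_0 = 0, rank ∂_1 = 6 ⇒ b_0 = 7 − 0 − 6 = 1; all invariant factors of ∂_1 are 1 so no torsion. So H_0 ≅ Z.
rank ∂_1 = 6, rank ∂_2 = 12 ⇒ b_1 = 18 − 6 − 12 = 0; ∂_2 has invariant factor(s) [2] giving torsion. So H_1 ≅ Z/2.
rank ∂_2 = 12, rank ∂_3 = 0 ⇒ b_2 = 12 − 12 − 0 = 0. So H_2 ≅ 0.

H_0 = Z,  H_1 = Z/2,  H_2 = 0.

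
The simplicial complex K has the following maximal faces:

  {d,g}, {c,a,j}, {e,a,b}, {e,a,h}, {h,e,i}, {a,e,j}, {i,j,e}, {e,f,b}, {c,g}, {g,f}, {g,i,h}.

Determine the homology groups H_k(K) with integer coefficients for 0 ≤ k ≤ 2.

H_0 = Z,  H_1 = Z^2,  H_2 = 0.

K has 10 vertices, 19 edges, 8 triangles.
rank ∂_0 = 0, rank ∂_1 = 9 ⇒ b_0 = 10 − 0 − 9 = 1; all invariant factors of ∂_1 are 1 so no torsion. So H_0 ≅ Z.
rank ∂_1 = 9, rank ∂_2 = 8 ⇒ b_1 = 19 − 9 − 8 = 2; all invariant factors of ∂_2 are 1 so no torsion. So H_1 ≅ Z^2.
rank ∂_2 = 8, rank ∂_3 = 0 ⇒ b_2 = 8 − 8 − 0 = 0. So H_2 ≅ 0.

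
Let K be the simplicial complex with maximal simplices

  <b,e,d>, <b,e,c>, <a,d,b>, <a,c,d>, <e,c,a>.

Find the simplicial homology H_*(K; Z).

H_0 = Z,  H_1 = Z,  H_2 = 0.

Take the total order a < b < c < d < e on the vertex set. Then K (dimension 2) consists of the simplices:

  0-simplices (5): a, b, c, d, e
  1-simplices (10): ab, ac, ad, ae, bc, bd, be, cd, ce, de
  2-simplices (5): abd, acd, ace, bce, bde

Hence C_0 ≅ Z^5, C_1 ≅ Z^10, C_2 ≅ Z^5.

∂_1: C_1 → C_0 sends each edge [p,q] (with p < q) to q − p. For instance
  ∂cd = d − c.
As a 5×10 matrix over Z this has rank 4, with invariant factors (1,1,1,1).

The boundary map ∂_2: C_2 → C_1 maps a triangle to the signed sum of its edges. For instance
  ∂bce = ce − be + bc,
  ∂ace = ce − ae + ac.
The resulting 10×5 matrix has rank 5, and its Smith normal form has invariant factors (1,1,1,1,1).

Now H_k = ker ∂_k / im ∂_{k+1}, so:

  H_0: rank C_0 − rank ∂_1 = 5 − 4 = 1, and the invariant factors of ∂_1 are all 1, so H_0 ≅ Z.
  H_1: rank ker ∂_1 − rank ∂_2 = (10 − 4) − 5 = 1, and the invariant factors of ∂_2 are all 1, so H_1 ≅ Z.
  H_2: rank ker ∂_2 − rank ∂_3 = (5 − 5) − 0 = 0, and there is no ∂_3, so H_2 ≅ 0.

As a check, the Euler characteristic is 5 − 10 + 5 = 0, which agrees with 1 − 1 + 0 = 0.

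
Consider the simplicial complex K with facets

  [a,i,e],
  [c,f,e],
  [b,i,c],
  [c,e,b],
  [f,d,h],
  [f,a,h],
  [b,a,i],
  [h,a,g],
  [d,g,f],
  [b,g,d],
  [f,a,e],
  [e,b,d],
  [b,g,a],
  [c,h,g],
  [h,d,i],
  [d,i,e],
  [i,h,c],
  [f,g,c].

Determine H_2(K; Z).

Fix the vertex order a < b < c < d < e < f < g < h < i and write every simplex with vertices in increasing order. Then dim K = 2 and the simplices of K are:

  0-simplices (9): a, b, c, d, e, f, g, h, i
  1-simplices (27): ab, ae, af, ag, ah, ai, bc, bd, be, bg, bi, ce, cf, cg, ch, ci, de, df, dg, dh, di, ef, ei, fg, fh, gh, hi
  2-simplices (18): abg, abi, aef, aei, afh, agh, bce, bci, bde, bdg, cef, cfg, cgh, chi, dei, dfg, dfh, dhi

so the chain groups are C_0 ≅ Z^9, C_1 ≅ Z^27, C_2 ≅ Z^18.

∂_1: C_1 → C_0 sends each edge [p,q] (with p < q) to q − p. For instance
  ∂af = f − a.
This gives a 9×27 integer matrix of rank 8; reducing to Smith normal form yields diagonal entries (1,1,1,1,1,1,1,1).

Boundary ∂_2: C_2 → C_1 sends each 2-simplex [p,q,r] to [q,r] − [p,r] + [p,q]. For instance
  ∂cfg = fg − cg + cf,
  ∂afh = fh − ah + af.
The resulting 27×18 matrix has rank 18, and its Smith normal form has invariant factors (1,1,1,1,1,1,1,1,1,1,1,1,1,1,1,1,1,2).

Now H_k = ker ∂_k / im ∂_{k+1}, so:

  H_2: rank ker ∂_2 − rank ∂_3 = (18 − 18) − 0 = 0, and there is no ∂_3, so H_2 = 0.

H_2 = 0.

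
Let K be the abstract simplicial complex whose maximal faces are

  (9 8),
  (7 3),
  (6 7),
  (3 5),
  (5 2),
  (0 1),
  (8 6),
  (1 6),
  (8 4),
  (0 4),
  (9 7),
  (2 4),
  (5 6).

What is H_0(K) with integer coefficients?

H_0 = Z.

Order the vertices as 0 < 1 < 2 < 3 < 4 < 5 < 6 < 7 < 8 < 9. Listing each simplex with vertices in this order, K has dimension 1 with simplices:

  0-simplices (10): [0], [1], [2], [3], [4], [5], [6], [7], [8], [9]
  1-simplices (13): [0,1], [0,4], [1,6], [2,4], [2,5], [3,5], [3,7], [4,8], [5,6], [6,7], [6,8], [7,9], [8,9]

Hence C_0 ≅ Z^10, C_1 ≅ Z^13.

∂_1: C_1 → C_0 maps an edge to its endpoints' difference, ∂[p,q] = q − p. For instance
  ∂[7,9] = [9] − [7].
The 10×13 boundary matrix has rank 9 and Smith normal form diag(1,1,1,1,1,1,1,1,1).

Computing H_k = (kernel of ∂_k) / (image of ∂_{k+1}):

  H_0: rank C_0 − rank ∂_1 = 10 − 9 = 1, and the invariant factors of ∂_1 are all 1, so H_0 = Z.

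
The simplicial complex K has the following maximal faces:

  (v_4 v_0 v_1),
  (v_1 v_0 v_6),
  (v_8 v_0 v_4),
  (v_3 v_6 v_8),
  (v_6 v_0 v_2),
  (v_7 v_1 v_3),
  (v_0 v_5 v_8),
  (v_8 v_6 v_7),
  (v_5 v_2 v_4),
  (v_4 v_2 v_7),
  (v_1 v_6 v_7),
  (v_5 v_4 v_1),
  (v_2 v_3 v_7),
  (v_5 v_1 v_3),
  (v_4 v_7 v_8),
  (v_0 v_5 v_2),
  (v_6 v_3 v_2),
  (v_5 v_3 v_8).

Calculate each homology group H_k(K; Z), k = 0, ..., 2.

Fix the vertex order v_0 < v_1 < v_2 < v_3 < v_4 < v_5 < v_6 < v_7 < v_8 and write every simplex with vertices in increasing order. Then dim K = 2 and the simplices of K are:

  0-simplices (9): [v_0], [v_1], [v_2], [v_3], [v_4], [v_5], [v_6], [v_7], [v_8]
  1-simplices (27): (27 of them)
  2-simplices (18): (18 of them)

Hence C_0 ≅ Z^9, C_1 ≅ Z^27, C_2 ≅ Z^18.

Boundary ∂_1: C_1 → C_0 maps an edge to its endpoints' difference, ∂[p,q] = q − p. For instance
  ∂[v_2,v_6] = [v_6] − [v_2].
The resulting 9×27 matrix has rank 8, and its Smith normal form has invariant factors (1,1,1,1,1,1,1,1).

The boundary map ∂_2: C_2 → C_1 sends each 2-simplex [p,q,r] to [q,r] − [p,r] + [p,q]. For instance
  ∂[v_0,v_5,v_8] = [v_5,v_8] − [v_0,v_8] + [v_0,v_5],
  ∂[v_2,v_3,v_6] = [v_3,v_6] − [v_2,v_6] + [v_2,v_3].
The resulting 27×18 matrix has rank 18, and its Smith normal form has invariant factors (1,1,1,1,1,1,1,1,1,1,1,1,1,1,1,1,1,2).

Computing H_k = (kernel of ∂_k) / (image of ∂_{k+1}):

  H_0: rank C_0 − rank ∂_1 = 9 − 8 = 1, and the invariant factors of ∂_1 are all 1, so H_0 = Z.
  H_1: rank ker ∂_1 − rank ∂_2 = (27 − 8) − 18 = 1, and ∂_2 has invariant factor 2 > 1, so H_1 = Z × Z/2.
  H_2: rank ker ∂_2 − rank ∂_3 = (18 − 18) − 0 = 0, and there is no ∂_3, so H_2 = 0.

H_0 ≅ Z,  H_1 ≅ Z × Z/2,  H_2 = 0.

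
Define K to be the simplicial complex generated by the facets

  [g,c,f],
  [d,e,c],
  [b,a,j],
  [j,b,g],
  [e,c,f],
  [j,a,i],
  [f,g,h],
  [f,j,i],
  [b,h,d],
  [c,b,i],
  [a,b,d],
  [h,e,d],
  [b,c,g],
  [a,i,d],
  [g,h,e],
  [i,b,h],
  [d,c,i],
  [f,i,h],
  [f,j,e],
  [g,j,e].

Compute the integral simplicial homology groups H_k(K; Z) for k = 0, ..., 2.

H_0 = Z,  H_1 = Z ⊕ Z/2,  H_2 = 0.

K has 10 vertices, 30 edges, 20 triangles.
rank ∂_0 = 0, rank ∂_1 = 9 ⇒ b_0 = 10 − 0 − 9 = 1; all invariant factors of ∂_1 are 1 so no torsion. So H_0 ≅ Z.
rank ∂_1 = 9, rank ∂_2 = 20 ⇒ b_1 = 30 − 9 − 20 = 1; ∂_2 has invariant factor(s) [2] giving torsion. So H_1 ≅ Z ⊕ Z/2.
rank ∂_2 = 20, rank ∂_3 = 0 ⇒ b_2 = 20 − 20 − 0 = 0. So H_2 ≅ 0.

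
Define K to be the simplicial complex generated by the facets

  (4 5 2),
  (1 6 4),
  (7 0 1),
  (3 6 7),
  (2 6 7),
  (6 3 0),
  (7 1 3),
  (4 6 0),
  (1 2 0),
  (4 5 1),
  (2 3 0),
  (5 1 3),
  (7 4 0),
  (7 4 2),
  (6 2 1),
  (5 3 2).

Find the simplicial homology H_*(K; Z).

H_0 ≅ Z,  H_1 ≅ Z^2,  H_2 ≅ Z.

Take the total order 0 < 1 < 2 < 3 < 4 < 5 < 6 < 7 on the vertex set. Then K (dimension 2) consists of the simplices:

  0-simplices (8): [0], [1], [2], [3], [4], [5], [6], [7]
  1-simplices (24): (24 of them)
  2-simplices (16): [0,1,2], [0,1,7], [0,2,3], [0,3,6], [0,4,6], [0,4,7], [1,2,6], [1,3,5], [1,3,7], [1,4,5], [1,4,6], [2,3,5], [2,4,5], [2,4,7], [2,6,7], [3,6,7]

so the chain groups are C_0 ≅ Z^8, C_1 ≅ Z^24, C_2 ≅ Z^16.

The boundary map ∂_1: C_1 → C_0 is given by ∂[p,q] = [q] − [p]. For instance
  ∂[1,7] = [7] − [1].
As a 8×24 matrix over Z this has rank 7, with invariant factors (1,1,1,1,1,1,1).

∂_2: C_2 → C_1 sends each 2-simplex [p,q,r] to [q,r] − [p,r] + [p,q]. For instance
  ∂[2,3,5] = [3,5] − [2,5] + [2,3],
  ∂[2,4,7] = [4,7] − [2,7] + [2,4].
The resulting 24×16 matrix has rank 15, and its Smith normal form has invariant factors (1,1,1,1,1,1,1,1,1,1,1,1,1,1,1).

Computing H_k = (kernel of ∂_k) / (image of ∂_{k+1}):

  H_0: rank C_0 − rank ∂_1 = 8 − 7 = 1, and the invariant factors of ∂_1 are all 1, so H_0 = Z.
  H_1: rank ker ∂_1 − rank ∂_2 = (24 − 7) − 15 = 2, and the invariant factors of ∂_2 are all 1, so H_1 = Z^2.
  H_2: rank ker ∂_2 − rank ∂_3 = (16 − 15) − 0 = 1, and there is no ∂_3, so H_2 = Z.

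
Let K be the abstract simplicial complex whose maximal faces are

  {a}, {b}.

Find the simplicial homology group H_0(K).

H_0 = Z^2.

Order the vertices as a < b. Listing each simplex with vertices in this order, K has dimension 0 with simplices:

  0-simplices (2): a, b

so the chain groups are C_0 ≅ Z^2.

Now H_k = ker ∂_k / im ∂_{k+1}, so:

  H_0: rank C_0 − rank ∂_1 = 2 − 0 = 2, and there is no ∂_1, so H_0 ≅ Z^2.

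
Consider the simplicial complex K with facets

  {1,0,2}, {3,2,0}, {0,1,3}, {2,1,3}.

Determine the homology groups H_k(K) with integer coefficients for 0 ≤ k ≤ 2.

H_0 = Z,  H_1 = 0,  H_2 = Z.

We work with the vertex ordering 0 < 1 < 2 < 3. The simplices of K, each written with vertices in increasing order, are:

  0-simplices (4): [0], [1], [2], [3]
  1-simplices (6): [0,1], [0,2], [0,3], [1,2], [1,3], [2,3]
  2-simplices (4): [0,1,2], [0,1,3], [0,2,3], [1,2,3]

so the chain groups are C_0 ≅ Z^4, C_1 ≅ Z^6, C_2 ≅ Z^4.

Boundary ∂_1: C_1 → C_0 is given by ∂[p,q] = [q] − [p]. For instance
  ∂[1,2] = [2] − [1].
As a 4×6 matrix over Z this has rank 3, with invariant factors (1,1,1).

∂_2: C_2 → C_1 maps a triangle to the signed sum of its edges. For instance
  ∂[0,2,3] = [2,3] − [0,3] + [0,2],
  ∂[1,2,3] = [2,3] − [1,3] + [1,2].
This gives a 6×4 integer matrix of rank 3; reducing to Smith normal form yields diagonal entries (1,1,1).

From H_k ≅ ker(∂_k) / im(∂_{k+1}) we obtain:

  H_0: rank C_0 − rank ∂_1 = 4 − 3 = 1, and the invariant factors of ∂_1 are all 1, so H_0 = Z.
  H_1: rank ker ∂_1 − rank ∂_2 = (6 − 3) − 3 = 0, and the invariant factors of ∂_2 are all 1, so H_1 = 0.
  H_2: rank ker ∂_2 − rank ∂_3 = (4 − 3) − 0 = 1, and there is no ∂_3, so H_2 = Z.

(K is a triangulation of the 2-sphere S^2.)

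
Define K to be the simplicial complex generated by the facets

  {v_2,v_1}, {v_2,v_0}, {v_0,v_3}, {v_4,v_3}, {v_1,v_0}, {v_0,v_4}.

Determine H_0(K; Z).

K has 5 vertices, 6 edges.
rank ∂_0 = 0, rank ∂_1 = 4 ⇒ b_0 = 5 − 0 − 4 = 1; all invariant factors of ∂_1 are 1 so no torsion. So H_0 = Z.

H_0 ≅ Z.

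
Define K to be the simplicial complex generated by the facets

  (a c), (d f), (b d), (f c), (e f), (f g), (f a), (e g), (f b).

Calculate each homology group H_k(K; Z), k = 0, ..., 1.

We work with the vertex ordering a < b < c < d < e < f < g. The simplices of K, each written with vertices in increasing order, are:

  0-simplices (7): a, b, c, d, e, f, g
  1-simplices (9): ac, af, bd, bf, cf, df, ef, eg, fg

Hence C_0 ≅ Z^7, C_1 ≅ Z^9.

Boundary ∂_1: C_1 → C_0 is given by ∂[p,q] = [q] − [p]. For instance
  ∂fg = g − f.
The resulting 7×9 matrix has rank 6, and its Smith normal form has invariant factors (1,1,1,1,1,1).

Reading off H_k = ker ∂_k / im ∂_{k+1}:

  H_0: rank C_0 − rank ∂_1 = 7 − 6 = 1, and the invariant factors of ∂_1 are all 1, so H_0 ≅ Z.
  H_1: rank ker ∂_1 − rank ∂_2 = (9 − 6) − 0 = 3, and there is no ∂_2, so H_1 ≅ Z^3.

As a check, the Euler characteristic is 7 − 9 = -2, which agrees with 1 − 3 = -2.

H_0 = Z,  H_1 = Z^3.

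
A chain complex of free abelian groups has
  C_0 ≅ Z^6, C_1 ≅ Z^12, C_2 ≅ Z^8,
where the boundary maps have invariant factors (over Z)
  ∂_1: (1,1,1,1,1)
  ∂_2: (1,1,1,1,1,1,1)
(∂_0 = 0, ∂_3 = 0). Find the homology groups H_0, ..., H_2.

H_0: b_0 = 6 − 0 − 5 = 1; torsion from ∂_1 factors > 1: none. So H_0 ≅ Z.
H_1: b_1 = 12 − 5 − 7 = 0; torsion from ∂_2 factors > 1: none. So H_1 ≅ 0.
H_2: b_2 = 8 − 7 − 0 = 1; torsion from ∂_3 factors > 1: none. So H_2 ≅ Z.

H_0 ≅ Z,  H_1 = 0,  H_2 ≅ Z.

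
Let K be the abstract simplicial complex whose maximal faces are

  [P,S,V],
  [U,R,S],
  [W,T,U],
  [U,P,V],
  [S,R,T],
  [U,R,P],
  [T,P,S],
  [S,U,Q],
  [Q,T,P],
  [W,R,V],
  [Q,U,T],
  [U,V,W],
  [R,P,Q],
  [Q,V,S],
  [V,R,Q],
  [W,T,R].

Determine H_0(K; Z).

H_0 ≅ Z.

Take the total order P < Q < R < S < T < U < V < W on the vertex set. Then K (dimension 2) consists of the simplices:

  0-simplices (8): P, Q, R, S, T, U, V, W
  1-simplices (24): PQ, PR, PS, PT, PU, PV, QR, QS, QT, QU, QV, RS, RT, RU, RV, RW, ST, SU, SV, TU, TW, UV, UW, VW
  2-simplices (16): PQR, PQT, PRU, PST, PSV, PUV, QRV, QSU, QSV, QTU, RST, RSU, RTW, RVW, TUW, UVW

Hence C_0 ≅ Z^8, C_1 ≅ Z^24, C_2 ≅ Z^16.

The boundary map ∂_1: C_1 → C_0 maps an edge to its endpoints' difference, ∂[p,q] = q − p. For instance
  ∂RU = U − R.
The 8×24 boundary matrix has rank 7 and Smith normal form diag(1,1,1,1,1,1,1).

Boundary ∂_2: C_2 → C_1 acts by ∂[p,q,r] = [q,r] − [p,r] + [p,q]. For instance
  ∂RSU = SU − RU + RS,
  ∂QSV = SV − QV + QS.
This gives a 24×16 integer matrix of rank 15; reducing to Smith normal form yields diagonal entries (1,1,1,1,1,1,1,1,1,1,1,1,1,1,1).

Computing H_k = (kernel of ∂_k) / (image of ∂_{k+1}):

  H_0: rank C_0 − rank ∂_1 = 8 − 7 = 1, and the invariant factors of ∂_1 are all 1, so H_0 ≅ Z.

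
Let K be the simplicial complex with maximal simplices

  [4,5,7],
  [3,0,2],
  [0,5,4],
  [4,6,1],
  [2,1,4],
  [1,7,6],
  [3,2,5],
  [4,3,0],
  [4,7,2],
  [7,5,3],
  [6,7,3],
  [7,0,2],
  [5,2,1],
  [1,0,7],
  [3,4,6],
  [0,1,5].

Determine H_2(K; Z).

We work with the vertex ordering 0 < 1 < 2 < 3 < 4 < 5 < 6 < 7. The simplices of K, each written with vertices in increasing order, are:

  0-simplices (8): [0], [1], [2], [3], [4], [5], [6], [7]
  1-simplices (24): (24 of them)
  2-simplices (16): [0,1,5], [0,1,7], [0,2,3], [0,2,7], [0,3,4], [0,4,5], [1,2,4], [1,2,5], [1,4,6], [1,6,7], [2,3,5], [2,4,7], [3,4,6], [3,5,7], [3,6,7], [4,5,7]

giving chain groups C_0 ≅ Z^8, C_1 ≅ Z^24, C_2 ≅ Z^16.

Boundary ∂_1: C_1 → C_0 is given by ∂[p,q] = [q] − [p]. For instance
  ∂[0,5] = [5] − [0].
This gives a 8×24 integer matrix of rank 7; reducing to Smith normal form yields diagonal entries (1,1,1,1,1,1,1).

Boundary ∂_2: C_2 → C_1 acts by ∂[p,q,r] = [q,r] − [p,r] + [p,q]. For instance
  ∂[2,4,7] = [4,7] − [2,7] + [2,4],
  ∂[0,1,7] = [1,7] − [0,7] + [0,1].
The resulting 24×16 matrix has rank 15, and its Smith normal form has invariant factors (1,1,1,1,1,1,1,1,1,1,1,1,1,1,1).

Now H_k = ker ∂_k / im ∂_{k+1}, so:

  H_2: rank ker ∂_2 − rank ∂_3 = (16 − 15) − 0 = 1, and there is no ∂_3, so H_2 ≅ Z.

H_2 = Z.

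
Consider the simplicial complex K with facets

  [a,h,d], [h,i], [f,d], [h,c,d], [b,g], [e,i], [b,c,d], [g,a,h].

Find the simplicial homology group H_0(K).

H_0 = Z.

Order the vertices as a < b < c < d < e < f < g < h < i. Listing each simplex with vertices in this order, K has dimension 2 with simplices:

  0-simplices (9): a, b, c, d, e, f, g, h, i
  1-simplices (13): ad, ag, ah, bc, bd, bg, cd, ch, df, dh, ei, gh, hi
  2-simplices (4): adh, agh, bcd, cdh

Hence C_0 ≅ Z^9, C_1 ≅ Z^13, C_2 ≅ Z^4.

∂_1: C_1 → C_0 maps an edge to its endpoints' difference, ∂[p,q] = q − p. For instance
  ∂ag = g − a.
The resulting 9×13 matrix has rank 8, and its Smith normal form has invariant factors (1,1,1,1,1,1,1,1).

The boundary map ∂_2: C_2 → C_1 acts by ∂[p,q,r] = [q,r] − [p,r] + [p,q]. For instance
  ∂adh = dh − ah + ad,
  ∂bcd = cd − bd + bc.
The 13×4 boundary matrix has rank 4 and Smith normal form diag(1,1,1,1).

Now H_k = ker ∂_k / im ∂_{k+1}, so:

  H_0: rank C_0 − rank ∂_1 = 9 − 8 = 1, and the invariant factors of ∂_1 are all 1, so H_0 = Z.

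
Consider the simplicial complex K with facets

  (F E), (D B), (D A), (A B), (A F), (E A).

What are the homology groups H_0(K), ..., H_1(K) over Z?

H_0 ≅ Z,  H_1 ≅ Z^2.

Fix the vertex order A < B < D < E < F and write every simplex with vertices in increasing order. Then dim K = 1 and the simplices of K are:

  0-simplices (5): A, B, D, E, F
  1-simplices (6): AB, AD, AE, AF, BD, EF

giving chain groups C_0 ≅ Z^5, C_1 ≅ Z^6.

∂_1: C_1 → C_0 maps an edge to its endpoints' difference, ∂[p,q] = q − p.
The 5×6 boundary matrix has rank 4 and Smith normal form diag(1,1,1,1).

From H_k ≅ ker(∂_k) / im(∂_{k+1}) we obtain:

  H_0: rank C_0 − rank ∂_1 = 5 − 4 = 1, and the invariant factors of ∂_1 are all 1, so H_0 = Z.
  H_1: rank ker ∂_1 − rank ∂_2 = (6 − 4) − 0 = 2, and there is no ∂_2, so H_1 = Z^2.

As a check, the Euler characteristic is 5 − 6 = -1, which agrees with 1 − 2 = -1.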